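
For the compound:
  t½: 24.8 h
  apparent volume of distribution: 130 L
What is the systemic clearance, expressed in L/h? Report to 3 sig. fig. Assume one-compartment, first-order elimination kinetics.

k = ln2 / t½ = 0.693147 / 24.8 = 0.02795 h⁻¹
CL = k × Vd = 0.02795 × 130 = 3.634 L/h

3.63 L/h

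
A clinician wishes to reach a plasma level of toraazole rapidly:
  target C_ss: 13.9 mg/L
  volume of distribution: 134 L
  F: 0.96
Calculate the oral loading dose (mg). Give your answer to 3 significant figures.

1940 mg

LD = Css × Vd / F = 13.9 × 134 / 0.96 = 1940 mg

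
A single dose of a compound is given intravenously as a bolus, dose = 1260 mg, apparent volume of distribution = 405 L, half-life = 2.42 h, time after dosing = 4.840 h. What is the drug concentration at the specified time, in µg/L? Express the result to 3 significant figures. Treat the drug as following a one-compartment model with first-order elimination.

778 µg/L

C₀ = Dose / Vd = 1260 / 405 = 3.111 mg/L
k = ln2 / t½ = 0.693147 / 2.42 = 0.2864 h⁻¹
t / t½ = 4.840 / 2.42 = 2 half-lives
C = C₀ × (1/2)^2 = 3.111 × 0.2500 = 0.7778 mg/L
Convert: 0.7778 mg/L × 1000 = 777.8 µg/L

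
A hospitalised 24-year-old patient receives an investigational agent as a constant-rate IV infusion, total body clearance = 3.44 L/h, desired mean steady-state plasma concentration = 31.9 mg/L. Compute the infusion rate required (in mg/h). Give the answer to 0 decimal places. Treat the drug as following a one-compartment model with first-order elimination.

110 mg/h

At steady state, infusion rate R₀ = Css × CL = 31.9 × 3.440 = 109.7 mg/h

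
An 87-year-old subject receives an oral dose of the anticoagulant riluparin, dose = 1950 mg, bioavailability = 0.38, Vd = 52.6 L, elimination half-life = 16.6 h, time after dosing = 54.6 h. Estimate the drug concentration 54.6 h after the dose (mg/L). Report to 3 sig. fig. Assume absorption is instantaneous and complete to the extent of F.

Amount reaching circulation = F × Dose = 0.38 × 1950 = 741.0 mg
C₀ = F·Dose / Vd = 741.0 / 52.6 = 14.09 mg/L
k = ln2 / t½ = 0.693147 / 16.6 = 0.04176 h⁻¹
C = C₀ · e^(−k·t) = 14.09 × e^(−0.04176 × 54.6)
  = 14.09 × 0.1023 = 1.441 mg/L

1.44 mg/L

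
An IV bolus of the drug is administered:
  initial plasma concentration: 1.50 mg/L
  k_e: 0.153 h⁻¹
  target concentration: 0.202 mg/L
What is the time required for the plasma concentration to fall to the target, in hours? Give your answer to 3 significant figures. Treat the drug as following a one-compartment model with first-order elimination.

13.1 h

t = ln(C₀ / C) / k = ln(1.500 / 0.202) / 0.1530
  = ln(7.426) / 0.1530 = 2.005 / 0.1530 = 13.10 h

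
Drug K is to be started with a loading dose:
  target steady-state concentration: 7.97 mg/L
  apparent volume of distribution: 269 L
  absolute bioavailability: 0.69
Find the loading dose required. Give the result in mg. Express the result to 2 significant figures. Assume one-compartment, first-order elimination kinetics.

LD = Css × Vd / F = 7.97 × 269 / 0.69 = 3107 mg

3100 mg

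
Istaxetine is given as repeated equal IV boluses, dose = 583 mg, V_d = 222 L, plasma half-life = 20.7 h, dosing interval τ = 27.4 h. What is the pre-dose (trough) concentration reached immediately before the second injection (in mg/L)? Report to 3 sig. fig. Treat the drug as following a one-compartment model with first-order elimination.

C₀ per dose = Dose / Vd = 583 / 222 = 2.626 mg/L
k = ln2 / t½ = 0.693147 / 20.7 = 0.03349 h⁻¹
Fraction remaining after one interval: r = e^(−kτ) = e^(−0.03349 × 27.4) = 0.3995
Before dose 2, 1 dose has been given (aged 1τ).
C_trough = C₀ × r = 2.626 × 0.3995 = 1.049 mg/L

1.05 mg/L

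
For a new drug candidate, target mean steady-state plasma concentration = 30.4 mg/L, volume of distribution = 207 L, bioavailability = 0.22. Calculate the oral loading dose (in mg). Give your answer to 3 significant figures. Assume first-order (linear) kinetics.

28600 mg

LD = Css × Vd / F = 30.4 × 207 / 0.22 = 28600 mg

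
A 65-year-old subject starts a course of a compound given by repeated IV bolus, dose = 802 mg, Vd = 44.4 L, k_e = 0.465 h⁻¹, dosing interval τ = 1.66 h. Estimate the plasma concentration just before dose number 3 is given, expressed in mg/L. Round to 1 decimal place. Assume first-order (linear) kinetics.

C₀ per dose = Dose / Vd = 802 / 44.4 = 18.06 mg/L
Fraction remaining after one interval: r = e^(−kτ) = e^(−0.4650 × 1.66) = 0.4621
Before dose 3, 2 doses have been given (aged 1τ, 2τ).
C_trough = C₀ × (r + r²) = 18.06 × (0.4621 + 0.2135) = 12.20 mg/L

12.2 mg/L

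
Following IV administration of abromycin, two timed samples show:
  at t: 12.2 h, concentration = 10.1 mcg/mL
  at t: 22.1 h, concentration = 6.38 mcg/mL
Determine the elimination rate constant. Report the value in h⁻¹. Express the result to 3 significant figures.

0.0464 h⁻¹

k = ln(C₁/C₂) / (t₂ − t₁) = ln(10.1/6.38) / (22.1 − 12.2)
  = 0.4594 / 9.900 = 0.04640 h⁻¹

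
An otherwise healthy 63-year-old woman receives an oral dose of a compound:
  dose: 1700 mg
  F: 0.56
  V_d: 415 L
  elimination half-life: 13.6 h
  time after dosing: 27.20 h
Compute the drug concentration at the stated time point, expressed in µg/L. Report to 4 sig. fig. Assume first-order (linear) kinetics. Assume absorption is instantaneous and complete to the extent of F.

Amount reaching circulation = F × Dose = 0.56 × 1700 = 952.0 mg
C₀ = F·Dose / Vd = 952.0 / 415 = 2.294 mg/L
k = ln2 / t½ = 0.693147 / 13.6 = 0.05097 h⁻¹
t / t½ = 27.20 / 13.6 = 2 half-lives
C = C₀ × (1/2)^2 = 2.294 × 0.2500 = 0.5735 mg/L
Convert: 0.5735 mg/L × 1000 = 573.5 µg/L

573.5 µg/L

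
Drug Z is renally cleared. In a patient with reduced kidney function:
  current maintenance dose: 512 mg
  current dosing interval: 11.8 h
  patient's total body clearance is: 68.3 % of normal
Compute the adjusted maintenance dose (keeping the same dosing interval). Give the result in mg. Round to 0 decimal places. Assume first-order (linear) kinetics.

To keep the same average steady-state level, dosing rate must scale with clearance.
CL ratio = 68.3 / 100 = 0.6830
New dose (same interval) = 512 × 0.6830 = 349.7 mg

350 mg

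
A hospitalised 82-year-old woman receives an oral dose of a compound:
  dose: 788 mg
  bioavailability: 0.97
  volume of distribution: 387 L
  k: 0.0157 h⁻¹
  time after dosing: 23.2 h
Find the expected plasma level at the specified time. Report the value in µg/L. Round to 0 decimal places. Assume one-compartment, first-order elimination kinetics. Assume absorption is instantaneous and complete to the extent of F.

Amount reaching circulation = F × Dose = 0.97 × 788.0 = 764.4 mg
C₀ = F·Dose / Vd = 764.4 / 387 = 1.975 mg/L
C = C₀ · e^(−k·t) = 1.975 × e^(−0.01570 × 23.2)
  = 1.975 × 0.6947 = 1.372 mg/L
Convert: 1.372 mg/L × 1000 = 1372 µg/L

1372 µg/L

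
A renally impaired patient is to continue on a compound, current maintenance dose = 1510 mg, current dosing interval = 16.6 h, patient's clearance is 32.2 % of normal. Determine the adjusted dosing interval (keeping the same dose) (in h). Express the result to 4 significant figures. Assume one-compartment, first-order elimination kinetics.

To keep the same average steady-state level, dosing rate must scale with clearance.
CL ratio = 32.2 / 100 = 0.3220
New interval (same dose) = 16.6 / 0.3220 = 51.55 h

51.55 h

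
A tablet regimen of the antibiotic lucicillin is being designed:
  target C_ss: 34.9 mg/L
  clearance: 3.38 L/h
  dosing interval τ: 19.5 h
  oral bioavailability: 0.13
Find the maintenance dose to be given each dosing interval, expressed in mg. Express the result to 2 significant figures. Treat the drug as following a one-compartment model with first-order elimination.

18000 mg

At steady state, F × (Dose/τ) = Css × CL.
Dose = Css × CL × τ / F = 34.9 × 3.380 × 19.5 / 0.13 = 17690 mg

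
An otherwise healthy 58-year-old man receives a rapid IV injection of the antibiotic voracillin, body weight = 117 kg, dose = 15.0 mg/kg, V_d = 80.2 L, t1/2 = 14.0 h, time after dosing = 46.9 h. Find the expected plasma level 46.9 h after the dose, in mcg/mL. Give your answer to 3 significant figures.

2.15 mcg/mL

Total dose = 15.0 × 117 = 1755 mg
C₀ = Dose / Vd = 1755 / 80.2 = 21.88 mg/L
k = ln2 / t½ = 0.693147 / 14.0 = 0.04951 h⁻¹
C = C₀ · e^(−k·t) = 21.88 × e^(−0.04951 × 46.9)
  = 21.88 × 0.09808 = 2.146 mg/L
(2.146 mg/L = 2.146 mcg/mL)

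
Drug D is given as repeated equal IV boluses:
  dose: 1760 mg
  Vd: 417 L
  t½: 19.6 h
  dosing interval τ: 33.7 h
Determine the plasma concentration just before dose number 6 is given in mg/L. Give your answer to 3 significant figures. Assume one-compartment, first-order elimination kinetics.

C₀ per dose = Dose / Vd = 1760 / 417 = 4.221 mg/L
k = ln2 / t½ = 0.693147 / 19.6 = 0.03536 h⁻¹
Fraction remaining after one interval: r = e^(−kτ) = e^(−0.03536 × 33.7) = 0.3037
Before dose 6, 5 doses have been given (aged 1τ, 2τ, 3τ, 4τ, 5τ).
C_trough = C₀ × (r + r² + … + r^5) = C₀ × r(1−r^5)/(1−r)
        = 4.221 × 0.3037 × (1 − 0.002584) / (1 − 0.3037) = 1.836 mg/L

1.84 mg/L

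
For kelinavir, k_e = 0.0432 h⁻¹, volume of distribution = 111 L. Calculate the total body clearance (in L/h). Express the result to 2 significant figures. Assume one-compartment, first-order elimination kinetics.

CL = k × Vd = 0.0432 × 111 = 4.795 L/h

4.8 L/h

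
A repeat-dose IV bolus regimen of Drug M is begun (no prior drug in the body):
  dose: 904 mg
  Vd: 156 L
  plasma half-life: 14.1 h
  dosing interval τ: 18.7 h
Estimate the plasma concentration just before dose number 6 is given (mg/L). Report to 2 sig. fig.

C₀ per dose = Dose / Vd = 904 / 156 = 5.795 mg/L
k = ln2 / t½ = 0.693147 / 14.1 = 0.04916 h⁻¹
Fraction remaining after one interval: r = e^(−kτ) = e^(−0.04916 × 18.7) = 0.3988
Before dose 6, 5 doses have been given (aged 1τ, 2τ, 3τ, 4τ, 5τ).
C_trough = C₀ × (r + r² + … + r^5) = C₀ × r(1−r^5)/(1−r)
        = 5.795 × 0.3988 × (1 − 0.01009) / (1 − 0.3988) = 3.805 mg/L

3.8 mg/L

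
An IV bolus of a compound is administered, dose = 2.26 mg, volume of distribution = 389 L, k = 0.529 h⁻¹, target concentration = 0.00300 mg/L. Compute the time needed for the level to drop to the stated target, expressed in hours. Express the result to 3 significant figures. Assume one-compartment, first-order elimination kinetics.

1.25 h

C₀ = Dose / Vd = 2.260 / 389 = 0.005810 mg/L
t = ln(C₀ / C) / k = ln(0.005810 / 0.00300) / 0.5290
  = ln(1.937) / 0.5290 = 0.6611 / 0.5290 = 1.250 h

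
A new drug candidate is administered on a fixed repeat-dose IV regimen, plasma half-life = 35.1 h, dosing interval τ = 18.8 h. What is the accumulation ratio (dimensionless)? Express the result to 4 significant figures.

3.224

k = ln2 / t½ = 0.693147 / 35.1 = 0.01975 h⁻¹
e^(−kτ) = e^(−0.01975 × 18.8) = 0.6898
Accumulation ratio R = 1 / (1 − e^(−kτ)) = 1 / (1 − 0.6898) = 3.224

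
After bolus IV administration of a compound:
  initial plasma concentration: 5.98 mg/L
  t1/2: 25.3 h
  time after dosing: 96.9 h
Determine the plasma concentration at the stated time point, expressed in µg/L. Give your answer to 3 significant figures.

k = ln2 / t½ = 0.693147 / 25.3 = 0.02740 h⁻¹
C = C₀ · e^(−k·t) = 5.980 × e^(−0.02740 × 96.9)
  = 5.980 × 0.07029 = 0.4203 mg/L
Convert: 0.4203 mg/L × 1000 = 420.3 µg/L

420 µg/L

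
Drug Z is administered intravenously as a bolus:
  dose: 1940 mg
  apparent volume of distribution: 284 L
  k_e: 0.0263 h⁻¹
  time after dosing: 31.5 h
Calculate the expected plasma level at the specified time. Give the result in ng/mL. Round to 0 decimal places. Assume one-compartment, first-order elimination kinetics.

C₀ = Dose / Vd = 1940 / 284 = 6.831 mg/L
C = C₀ · e^(−k·t) = 6.831 × e^(−0.02630 × 31.5)
  = 6.831 × 0.4367 = 2.983 mg/L
Convert: 2.983 mg/L × 1000 = 2983 ng/mL

2983 ng/mL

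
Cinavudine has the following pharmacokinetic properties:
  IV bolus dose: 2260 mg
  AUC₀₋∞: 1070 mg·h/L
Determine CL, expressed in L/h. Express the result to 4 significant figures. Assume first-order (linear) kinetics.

2.112 L/h

CL = Dose / AUC = 2260 / 1070 = 2.112 L/h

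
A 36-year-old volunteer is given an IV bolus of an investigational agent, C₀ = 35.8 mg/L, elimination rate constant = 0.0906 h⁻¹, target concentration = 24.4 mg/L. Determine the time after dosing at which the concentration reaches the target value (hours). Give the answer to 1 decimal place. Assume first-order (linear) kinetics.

4.2 h

t = ln(C₀ / C) / k = ln(35.80 / 24.4) / 0.09060
  = ln(1.467) / 0.09060 = 0.3832 / 0.09060 = 4.230 h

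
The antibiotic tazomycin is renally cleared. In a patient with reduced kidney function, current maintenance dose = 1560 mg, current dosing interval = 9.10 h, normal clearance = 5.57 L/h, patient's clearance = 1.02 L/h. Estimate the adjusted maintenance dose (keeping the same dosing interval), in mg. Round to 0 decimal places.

To keep the same average steady-state level, dosing rate must scale with clearance.
CL ratio = 1.02 / 5.57 = 0.1831
New dose (same interval) = 1560 × 0.1831 = 285.6 mg

286 mg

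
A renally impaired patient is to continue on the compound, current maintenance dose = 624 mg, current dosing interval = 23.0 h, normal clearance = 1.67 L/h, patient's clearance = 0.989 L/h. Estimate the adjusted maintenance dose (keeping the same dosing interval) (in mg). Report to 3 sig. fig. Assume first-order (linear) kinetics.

370 mg

To keep the same average steady-state level, dosing rate must scale with clearance.
CL ratio = 0.989 / 1.67 = 0.5922
New dose (same interval) = 624 × 0.5922 = 369.5 mg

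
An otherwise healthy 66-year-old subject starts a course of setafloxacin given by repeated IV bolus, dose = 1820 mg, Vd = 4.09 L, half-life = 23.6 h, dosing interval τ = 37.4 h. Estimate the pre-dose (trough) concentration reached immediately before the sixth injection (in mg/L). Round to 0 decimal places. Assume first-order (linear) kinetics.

C₀ per dose = Dose / Vd = 1820 / 4.09 = 445.0 mg/L
k = ln2 / t½ = 0.693147 / 23.6 = 0.02937 h⁻¹
Fraction remaining after one interval: r = e^(−kτ) = e^(−0.02937 × 37.4) = 0.3334
Before dose 6, 5 doses have been given (aged 1τ, 2τ, 3τ, 4τ, 5τ).
C_trough = C₀ × (r + r² + … + r^5) = C₀ × r(1−r^5)/(1−r)
        = 445.0 × 0.3334 × (1 − 0.004119) / (1 − 0.3334) = 221.7 mg/L

222 mg/L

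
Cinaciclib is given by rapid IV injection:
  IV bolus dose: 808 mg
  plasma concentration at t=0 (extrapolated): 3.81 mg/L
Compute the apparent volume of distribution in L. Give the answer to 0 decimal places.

Vd = Dose / C₀ = 808.0 / 3.81 = 212.1 L

212 L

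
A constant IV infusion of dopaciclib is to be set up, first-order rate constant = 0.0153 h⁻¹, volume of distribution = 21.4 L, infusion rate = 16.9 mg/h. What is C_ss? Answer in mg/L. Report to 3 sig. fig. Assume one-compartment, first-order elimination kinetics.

CL = k × Vd = 0.01530 × 21.4 = 0.3274 L/h
At steady state Css = R₀ / CL = 16.9 / 0.3274 = 51.62 mg/L

51.6 mg/L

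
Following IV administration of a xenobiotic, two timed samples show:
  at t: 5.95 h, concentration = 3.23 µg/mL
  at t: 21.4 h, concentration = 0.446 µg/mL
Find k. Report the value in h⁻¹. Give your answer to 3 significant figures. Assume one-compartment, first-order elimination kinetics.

k = ln(C₁/C₂) / (t₂ − t₁) = ln(3.23/0.446) / (21.4 − 5.95)
  = 1.980 / 15.45 = 0.1282 h⁻¹

0.128 h⁻¹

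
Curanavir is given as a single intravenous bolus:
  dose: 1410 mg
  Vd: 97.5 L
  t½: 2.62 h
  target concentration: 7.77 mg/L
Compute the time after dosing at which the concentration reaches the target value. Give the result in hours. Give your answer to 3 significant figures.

C₀ = Dose / Vd = 1410 / 97.5 = 14.46 mg/L
k = ln2 / t½ = 0.693147 / 2.62 = 0.2646 h⁻¹
t = ln(C₀ / C) / k = ln(14.46 / 7.77) / 0.2646
  = ln(1.861) / 0.2646 = 0.6211 / 0.2646 = 2.347 h

2.35 h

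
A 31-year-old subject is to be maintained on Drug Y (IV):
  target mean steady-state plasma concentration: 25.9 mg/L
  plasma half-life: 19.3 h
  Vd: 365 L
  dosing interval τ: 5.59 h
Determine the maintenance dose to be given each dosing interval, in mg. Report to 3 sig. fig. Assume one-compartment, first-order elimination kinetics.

k = ln2 / t½ = 0.693147 / 19.3 = 0.03591 h⁻¹
CL = k × Vd = 0.03591 × 365 = 13.11 L/h
At steady state, Dose/τ = Css × CL.
Dose = Css × CL × τ = 25.9 × 13.11 × 5.59 = 1898 mg

1900 mg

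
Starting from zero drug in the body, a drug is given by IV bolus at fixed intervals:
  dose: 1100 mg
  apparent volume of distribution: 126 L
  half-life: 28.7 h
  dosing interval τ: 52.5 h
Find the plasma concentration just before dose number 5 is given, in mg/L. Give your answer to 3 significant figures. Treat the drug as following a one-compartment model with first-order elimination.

3.40 mg/L

C₀ per dose = Dose / Vd = 1100 / 126 = 8.730 mg/L
k = ln2 / t½ = 0.693147 / 28.7 = 0.02415 h⁻¹
Fraction remaining after one interval: r = e^(−kτ) = e^(−0.02415 × 52.5) = 0.2814
Before dose 5, 4 doses have been given (aged 1τ, 2τ, 3τ, 4τ).
C_trough = C₀ × (r + r² + … + r^4) = C₀ × r(1−r^4)/(1−r)
        = 8.730 × 0.2814 × (1 − 0.006270) / (1 − 0.2814) = 3.397 mg/L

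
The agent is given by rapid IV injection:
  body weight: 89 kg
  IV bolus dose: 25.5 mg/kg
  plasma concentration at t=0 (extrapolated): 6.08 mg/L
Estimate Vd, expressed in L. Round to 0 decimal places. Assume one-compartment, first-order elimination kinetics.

Dose = 25.5 × 89 = 2270 mg
Vd = Dose / C₀ = 2270 / 6.08 = 373.4 L

373 L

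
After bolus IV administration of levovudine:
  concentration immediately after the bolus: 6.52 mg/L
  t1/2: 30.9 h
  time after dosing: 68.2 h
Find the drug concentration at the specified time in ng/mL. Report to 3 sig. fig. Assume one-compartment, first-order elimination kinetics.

1410 ng/mL

k = ln2 / t½ = 0.693147 / 30.9 = 0.02243 h⁻¹
C = C₀ · e^(−k·t) = 6.520 × e^(−0.02243 × 68.2)
  = 6.520 × 0.2166 = 1.412 mg/L
Convert: 1.412 mg/L × 1000 = 1412 ng/mL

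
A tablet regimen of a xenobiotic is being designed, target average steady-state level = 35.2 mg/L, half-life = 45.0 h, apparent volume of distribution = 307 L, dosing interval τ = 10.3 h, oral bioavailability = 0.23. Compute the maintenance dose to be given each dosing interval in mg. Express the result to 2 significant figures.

k = ln2 / t½ = 0.693147 / 45.0 = 0.01540 h⁻¹
CL = k × Vd = 0.01540 × 307 = 4.728 L/h
At steady state, F × (Dose/τ) = Css × CL.
Dose = Css × CL × τ / F = 35.2 × 4.728 × 10.3 / 0.23 = 7453 mg

7500 mg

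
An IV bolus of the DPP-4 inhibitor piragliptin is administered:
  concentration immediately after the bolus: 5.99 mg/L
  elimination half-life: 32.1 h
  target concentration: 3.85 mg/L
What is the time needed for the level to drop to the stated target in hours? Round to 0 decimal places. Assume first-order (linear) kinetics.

k = ln2 / t½ = 0.693147 / 32.1 = 0.02159 h⁻¹
t = ln(C₀ / C) / k = ln(5.990 / 3.85) / 0.02159
  = ln(1.556) / 0.02159 = 0.4421 / 0.02159 = 20.48 h

20 h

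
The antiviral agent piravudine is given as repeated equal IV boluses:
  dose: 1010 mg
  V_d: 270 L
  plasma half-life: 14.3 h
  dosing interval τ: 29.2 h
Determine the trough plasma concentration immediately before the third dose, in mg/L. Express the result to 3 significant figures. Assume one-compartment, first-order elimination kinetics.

1.13 mg/L

C₀ per dose = Dose / Vd = 1010 / 270 = 3.741 mg/L
k = ln2 / t½ = 0.693147 / 14.3 = 0.04847 h⁻¹
Fraction remaining after one interval: r = e^(−kτ) = e^(−0.04847 × 29.2) = 0.2428
Before dose 3, 2 doses have been given (aged 1τ, 2τ).
C_trough = C₀ × (r + r²) = 3.741 × (0.2428 + 0.05895) = 1.129 mg/L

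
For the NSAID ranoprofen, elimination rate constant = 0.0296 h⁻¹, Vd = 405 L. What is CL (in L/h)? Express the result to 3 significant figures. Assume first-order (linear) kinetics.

CL = k × Vd = 0.0296 × 405 = 11.99 L/h

12.0 L/h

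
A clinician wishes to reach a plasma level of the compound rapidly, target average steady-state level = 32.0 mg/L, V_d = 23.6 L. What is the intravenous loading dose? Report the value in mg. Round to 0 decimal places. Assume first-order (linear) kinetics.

LD = Css × Vd = 32.0 × 23.6 = 755.2 mg

755 mg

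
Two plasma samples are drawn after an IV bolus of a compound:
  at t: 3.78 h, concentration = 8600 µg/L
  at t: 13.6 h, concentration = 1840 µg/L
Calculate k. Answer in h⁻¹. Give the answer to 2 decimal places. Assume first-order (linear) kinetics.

0.16 h⁻¹

k = ln(C₁/C₂) / (t₂ − t₁) = ln(8600/1840) / (13.6 − 3.78)
  = 1.542 / 9.820 = 0.1570 h⁻¹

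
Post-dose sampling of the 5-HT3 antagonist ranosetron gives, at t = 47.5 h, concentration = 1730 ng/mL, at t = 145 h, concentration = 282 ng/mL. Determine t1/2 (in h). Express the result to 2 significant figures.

37 h

k = ln(C₁/C₂) / (t₂ − t₁) = ln(1730/282) / (145 − 47.5)
  = 1.814 / 97.50 = 0.01861 h⁻¹
t½ = ln2 / k = 0.693147 / 0.01861 = 37.25 h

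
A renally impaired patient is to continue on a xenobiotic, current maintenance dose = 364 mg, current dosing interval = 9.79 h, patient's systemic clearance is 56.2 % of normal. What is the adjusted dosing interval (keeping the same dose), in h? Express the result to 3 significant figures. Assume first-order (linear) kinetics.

17.4 h

To keep the same average steady-state level, dosing rate must scale with clearance.
CL ratio = 56.2 / 100 = 0.5620
New interval (same dose) = 9.79 / 0.5620 = 17.42 h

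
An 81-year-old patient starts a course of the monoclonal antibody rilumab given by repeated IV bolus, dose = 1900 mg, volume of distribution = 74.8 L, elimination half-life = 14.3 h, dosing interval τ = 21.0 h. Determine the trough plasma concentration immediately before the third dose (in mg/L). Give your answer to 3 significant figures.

C₀ per dose = Dose / Vd = 1900 / 74.8 = 25.40 mg/L
k = ln2 / t½ = 0.693147 / 14.3 = 0.04847 h⁻¹
Fraction remaining after one interval: r = e^(−kτ) = e^(−0.04847 × 21.0) = 0.3614
Before dose 3, 2 doses have been given (aged 1τ, 2τ).
C_trough = C₀ × (r + r²) = 25.40 × (0.3614 + 0.1306) = 12.50 mg/L

12.5 mg/L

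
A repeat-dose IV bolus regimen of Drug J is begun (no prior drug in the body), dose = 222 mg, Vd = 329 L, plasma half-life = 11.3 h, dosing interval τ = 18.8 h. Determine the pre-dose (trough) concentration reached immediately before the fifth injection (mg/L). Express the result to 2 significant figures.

0.31 mg/L

C₀ per dose = Dose / Vd = 222 / 329 = 0.6748 mg/L
k = ln2 / t½ = 0.693147 / 11.3 = 0.06134 h⁻¹
Fraction remaining after one interval: r = e^(−kτ) = e^(−0.06134 × 18.8) = 0.3156
Before dose 5, 4 doses have been given (aged 1τ, 2τ, 3τ, 4τ).
C_trough = C₀ × (r + r² + … + r^4) = C₀ × r(1−r^4)/(1−r)
        = 0.6748 × 0.3156 × (1 − 0.009921) / (1 − 0.3156) = 0.3081 mg/L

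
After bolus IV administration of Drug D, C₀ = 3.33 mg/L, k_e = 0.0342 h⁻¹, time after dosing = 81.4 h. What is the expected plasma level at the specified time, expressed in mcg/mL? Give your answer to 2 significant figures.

0.21 mcg/mL

C = C₀ · e^(−k·t) = 3.330 × e^(−0.03420 × 81.4)
  = 3.330 × 0.06180 = 0.2058 mg/L
(0.2058 mg/L = 0.2058 mcg/mL)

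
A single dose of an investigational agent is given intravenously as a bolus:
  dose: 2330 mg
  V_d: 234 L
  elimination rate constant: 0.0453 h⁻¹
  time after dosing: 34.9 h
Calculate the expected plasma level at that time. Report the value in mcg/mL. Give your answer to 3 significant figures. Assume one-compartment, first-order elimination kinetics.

2.05 mcg/mL

C₀ = Dose / Vd = 2330 / 234 = 9.957 mg/L
C = C₀ · e^(−k·t) = 9.957 × e^(−0.04530 × 34.9)
  = 9.957 × 0.2058 = 2.049 mg/L
(2.049 mg/L = 2.049 mcg/mL)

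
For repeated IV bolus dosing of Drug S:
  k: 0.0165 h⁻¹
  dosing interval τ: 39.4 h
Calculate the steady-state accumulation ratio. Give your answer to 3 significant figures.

e^(−kτ) = e^(−0.01650 × 39.4) = 0.5220
Accumulation ratio R = 1 / (1 − e^(−kτ)) = 1 / (1 − 0.5220) = 2.092

2.09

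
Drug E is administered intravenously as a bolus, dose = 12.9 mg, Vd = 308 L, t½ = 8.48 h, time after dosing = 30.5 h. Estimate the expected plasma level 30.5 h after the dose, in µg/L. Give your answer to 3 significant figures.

3.46 µg/L

C₀ = Dose / Vd = 12.90 / 308 = 0.04188 mg/L
k = ln2 / t½ = 0.693147 / 8.48 = 0.08174 h⁻¹
C = C₀ · e^(−k·t) = 0.04188 × e^(−0.08174 × 30.5)
  = 0.04188 × 0.08266 = 0.003462 mg/L
Convert: 0.003462 mg/L × 1000 = 3.462 µg/L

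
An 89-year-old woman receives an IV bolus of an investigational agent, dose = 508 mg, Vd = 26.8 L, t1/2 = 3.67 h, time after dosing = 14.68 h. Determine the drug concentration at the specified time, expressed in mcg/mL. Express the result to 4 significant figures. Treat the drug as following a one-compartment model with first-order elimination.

1.185 mcg/mL

C₀ = Dose / Vd = 508.0 / 26.8 = 18.96 mg/L
k = ln2 / t½ = 0.693147 / 3.67 = 0.1889 h⁻¹
t / t½ = 14.68 / 3.67 = 4 half-lives
C = C₀ × (1/2)^4 = 18.96 × 0.06250 = 1.185 mg/L
(1.185 mg/L = 1.185 mcg/mL)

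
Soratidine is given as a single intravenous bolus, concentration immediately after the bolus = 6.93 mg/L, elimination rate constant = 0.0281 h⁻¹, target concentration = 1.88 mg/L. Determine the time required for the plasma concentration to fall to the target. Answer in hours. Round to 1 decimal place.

46.4 h

t = ln(C₀ / C) / k = ln(6.930 / 1.88) / 0.02810
  = ln(3.686) / 0.02810 = 1.305 / 0.02810 = 46.44 h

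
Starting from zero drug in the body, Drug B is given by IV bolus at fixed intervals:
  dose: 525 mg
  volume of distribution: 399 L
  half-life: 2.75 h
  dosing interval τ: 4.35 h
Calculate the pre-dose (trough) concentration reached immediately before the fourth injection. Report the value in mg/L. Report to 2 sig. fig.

C₀ per dose = Dose / Vd = 525 / 399 = 1.316 mg/L
k = ln2 / t½ = 0.693147 / 2.75 = 0.2521 h⁻¹
Fraction remaining after one interval: r = e^(−kτ) = e^(−0.2521 × 4.35) = 0.3340
Before dose 4, 3 doses have been given (aged 1τ, 2τ, 3τ).
C_trough = C₀ × (r + r² + … + r^3) = C₀ × r(1−r^3)/(1−r)
        = 1.316 × 0.3340 × (1 − 0.03726) / (1 − 0.3340) = 0.6354 mg/L

0.64 mg/L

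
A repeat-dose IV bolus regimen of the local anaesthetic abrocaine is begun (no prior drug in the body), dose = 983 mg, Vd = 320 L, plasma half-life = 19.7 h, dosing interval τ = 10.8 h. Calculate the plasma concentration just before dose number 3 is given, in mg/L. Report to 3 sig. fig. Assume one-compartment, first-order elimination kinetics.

3.54 mg/L

C₀ per dose = Dose / Vd = 983 / 320 = 3.072 mg/L
k = ln2 / t½ = 0.693147 / 19.7 = 0.03519 h⁻¹
Fraction remaining after one interval: r = e^(−kτ) = e^(−0.03519 × 10.8) = 0.6838
Before dose 3, 2 doses have been given (aged 1τ, 2τ).
C_trough = C₀ × (r + r²) = 3.072 × (0.6838 + 0.4676) = 3.537 mg/L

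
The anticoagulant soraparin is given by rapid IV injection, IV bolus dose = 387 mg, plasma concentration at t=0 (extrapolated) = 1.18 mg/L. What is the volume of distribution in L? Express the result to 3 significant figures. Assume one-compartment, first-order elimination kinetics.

328 L

Vd = Dose / C₀ = 387.0 / 1.18 = 328.0 L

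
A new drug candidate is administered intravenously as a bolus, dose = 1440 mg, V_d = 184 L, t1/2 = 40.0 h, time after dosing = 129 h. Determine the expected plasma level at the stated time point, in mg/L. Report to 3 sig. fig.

0.837 mg/L

C₀ = Dose / Vd = 1440 / 184 = 7.826 mg/L
k = ln2 / t½ = 0.693147 / 40.0 = 0.01733 h⁻¹
C = C₀ · e^(−k·t) = 7.826 × e^(−0.01733 × 129)
  = 7.826 × 0.1069 = 0.8366 mg/L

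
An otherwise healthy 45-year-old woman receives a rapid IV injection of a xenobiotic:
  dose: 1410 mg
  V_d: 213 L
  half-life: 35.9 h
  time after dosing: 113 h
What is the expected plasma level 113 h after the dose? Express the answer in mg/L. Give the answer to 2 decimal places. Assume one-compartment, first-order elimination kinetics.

C₀ = Dose / Vd = 1410 / 213 = 6.620 mg/L
k = ln2 / t½ = 0.693147 / 35.9 = 0.01931 h⁻¹
C = C₀ · e^(−k·t) = 6.620 × e^(−0.01931 × 113)
  = 6.620 × 0.1128 = 0.7467 mg/L

0.75 mg/L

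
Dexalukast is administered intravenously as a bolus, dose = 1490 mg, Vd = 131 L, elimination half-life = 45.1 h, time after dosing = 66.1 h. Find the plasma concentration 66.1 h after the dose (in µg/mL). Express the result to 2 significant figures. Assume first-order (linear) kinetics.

C₀ = Dose / Vd = 1490 / 131 = 11.37 mg/L
k = ln2 / t½ = 0.693147 / 45.1 = 0.01537 h⁻¹
C = C₀ · e^(−k·t) = 11.37 × e^(−0.01537 × 66.1)
  = 11.37 × 0.3621 = 4.117 mg/L
(4.117 mg/L = 4.117 µg/mL)

4.1 µg/mL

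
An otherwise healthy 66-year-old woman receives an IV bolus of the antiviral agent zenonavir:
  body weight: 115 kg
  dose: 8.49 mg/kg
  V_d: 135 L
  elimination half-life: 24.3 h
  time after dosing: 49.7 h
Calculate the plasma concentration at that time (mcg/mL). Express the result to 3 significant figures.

Total dose = 8.49 × 115 = 976.4 mg
C₀ = Dose / Vd = 976.4 / 135 = 7.233 mg/L
k = ln2 / t½ = 0.693147 / 24.3 = 0.02852 h⁻¹
C = C₀ · e^(−k·t) = 7.233 × e^(−0.02852 × 49.7)
  = 7.233 × 0.2423 = 1.753 mg/L
(1.753 mg/L = 1.753 mcg/mL)

1.75 mcg/mL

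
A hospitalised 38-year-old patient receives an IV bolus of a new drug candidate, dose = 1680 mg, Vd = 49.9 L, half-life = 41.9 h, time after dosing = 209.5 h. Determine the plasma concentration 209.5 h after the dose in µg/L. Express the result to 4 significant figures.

1052 µg/L

C₀ = Dose / Vd = 1680 / 49.9 = 33.67 mg/L
k = ln2 / t½ = 0.693147 / 41.9 = 0.01654 h⁻¹
t / t½ = 209.5 / 41.9 = 5 half-lives
C = C₀ × (1/2)^5 = 33.67 × 0.03125 = 1.052 mg/L
Convert: 1.052 mg/L × 1000 = 1052 µg/L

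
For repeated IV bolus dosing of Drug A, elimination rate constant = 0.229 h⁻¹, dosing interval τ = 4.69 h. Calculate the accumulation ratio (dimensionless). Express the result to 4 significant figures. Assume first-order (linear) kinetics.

1.519

e^(−kτ) = e^(−0.2290 × 4.69) = 0.3416
Accumulation ratio R = 1 / (1 − e^(−kτ)) = 1 / (1 − 0.3416) = 1.519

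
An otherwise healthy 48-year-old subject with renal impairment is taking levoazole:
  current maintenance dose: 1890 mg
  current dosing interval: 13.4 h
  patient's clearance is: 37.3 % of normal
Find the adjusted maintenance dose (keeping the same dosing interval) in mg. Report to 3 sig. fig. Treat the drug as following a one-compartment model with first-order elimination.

705 mg

To keep the same average steady-state level, dosing rate must scale with clearance.
CL ratio = 37.3 / 100 = 0.3730
New dose (same interval) = 1890 × 0.3730 = 705.0 mg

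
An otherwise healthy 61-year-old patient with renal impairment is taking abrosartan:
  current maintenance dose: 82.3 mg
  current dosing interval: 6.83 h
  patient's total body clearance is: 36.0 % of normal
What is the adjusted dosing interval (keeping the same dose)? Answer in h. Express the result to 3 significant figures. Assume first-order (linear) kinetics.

19.0 h

To keep the same average steady-state level, dosing rate must scale with clearance.
CL ratio = 36.0 / 100 = 0.3600
New interval (same dose) = 6.83 / 0.3600 = 18.97 h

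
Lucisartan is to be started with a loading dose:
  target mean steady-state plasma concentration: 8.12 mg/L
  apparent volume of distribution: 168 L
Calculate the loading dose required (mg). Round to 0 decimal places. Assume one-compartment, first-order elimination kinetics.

LD = Css × Vd = 8.12 × 168 = 1364 mg

1364 mg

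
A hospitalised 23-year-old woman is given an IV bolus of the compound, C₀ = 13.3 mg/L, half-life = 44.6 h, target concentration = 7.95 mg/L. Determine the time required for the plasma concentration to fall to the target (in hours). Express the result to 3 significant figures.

k = ln2 / t½ = 0.693147 / 44.6 = 0.01554 h⁻¹
t = ln(C₀ / C) / k = ln(13.30 / 7.95) / 0.01554
  = ln(1.673) / 0.01554 = 0.5146 / 0.01554 = 33.11 h

33.1 h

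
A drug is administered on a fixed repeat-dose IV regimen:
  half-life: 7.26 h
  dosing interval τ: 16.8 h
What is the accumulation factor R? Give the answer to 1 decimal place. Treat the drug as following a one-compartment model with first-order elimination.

1.3

k = ln2 / t½ = 0.693147 / 7.26 = 0.09547 h⁻¹
e^(−kτ) = e^(−0.09547 × 16.8) = 0.2011
Accumulation ratio R = 1 / (1 − e^(−kτ)) = 1 / (1 − 0.2011) = 1.252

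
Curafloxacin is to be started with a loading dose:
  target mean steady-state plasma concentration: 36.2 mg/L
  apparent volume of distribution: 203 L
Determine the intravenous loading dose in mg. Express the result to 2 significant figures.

LD = Css × Vd = 36.2 × 203 = 7349 mg

7300 mg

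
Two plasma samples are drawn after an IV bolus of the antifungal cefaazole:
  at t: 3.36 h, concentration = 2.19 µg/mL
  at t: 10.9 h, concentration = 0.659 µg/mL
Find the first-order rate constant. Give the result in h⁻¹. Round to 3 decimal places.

k = ln(C₁/C₂) / (t₂ − t₁) = ln(2.19/0.659) / (10.9 − 3.36)
  = 1.201 / 7.540 = 0.1593 h⁻¹

0.159 h⁻¹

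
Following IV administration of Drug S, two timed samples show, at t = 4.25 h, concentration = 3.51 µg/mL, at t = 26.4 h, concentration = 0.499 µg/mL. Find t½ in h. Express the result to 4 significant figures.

7.870 h

k = ln(C₁/C₂) / (t₂ − t₁) = ln(3.51/0.499) / (26.4 − 4.25)
  = 1.951 / 22.15 = 0.08808 h⁻¹
t½ = ln2 / k = 0.693147 / 0.08808 = 7.870 h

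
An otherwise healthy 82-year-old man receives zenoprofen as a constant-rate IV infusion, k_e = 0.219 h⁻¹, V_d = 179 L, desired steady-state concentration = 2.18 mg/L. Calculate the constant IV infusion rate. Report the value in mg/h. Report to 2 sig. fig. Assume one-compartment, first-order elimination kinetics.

85 mg/h

CL = k × Vd = 0.2190 × 179 = 39.20 L/h
At steady state, infusion rate R₀ = Css × CL = 2.18 × 39.20 = 85.46 mg/h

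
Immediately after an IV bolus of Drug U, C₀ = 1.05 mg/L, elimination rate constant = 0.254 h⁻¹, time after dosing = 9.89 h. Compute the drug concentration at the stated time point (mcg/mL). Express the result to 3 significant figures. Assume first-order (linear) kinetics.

C = C₀ · e^(−k·t) = 1.050 × e^(−0.2540 × 9.89)
  = 1.050 × 0.08110 = 0.08516 mg/L
(0.08516 mg/L = 0.08516 mcg/mL)

0.0852 mcg/mL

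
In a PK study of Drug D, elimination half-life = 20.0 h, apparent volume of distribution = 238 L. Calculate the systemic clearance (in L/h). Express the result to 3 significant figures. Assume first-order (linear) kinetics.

8.25 L/h

k = ln2 / t½ = 0.693147 / 20.0 = 0.03466 h⁻¹
CL = k × Vd = 0.03466 × 238 = 8.249 L/h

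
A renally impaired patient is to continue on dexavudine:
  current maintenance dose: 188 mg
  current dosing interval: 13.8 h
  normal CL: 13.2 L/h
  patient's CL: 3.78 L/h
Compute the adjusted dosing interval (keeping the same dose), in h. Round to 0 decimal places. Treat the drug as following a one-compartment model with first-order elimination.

48 h

To keep the same average steady-state level, dosing rate must scale with clearance.
CL ratio = 3.78 / 13.2 = 0.2864
New interval (same dose) = 13.8 / 0.2864 = 48.18 h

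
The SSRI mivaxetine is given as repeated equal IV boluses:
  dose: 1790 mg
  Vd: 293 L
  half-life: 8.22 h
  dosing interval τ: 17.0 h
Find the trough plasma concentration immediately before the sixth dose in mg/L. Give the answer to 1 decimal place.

C₀ per dose = Dose / Vd = 1790 / 293 = 6.109 mg/L
k = ln2 / t½ = 0.693147 / 8.22 = 0.08432 h⁻¹
Fraction remaining after one interval: r = e^(−kτ) = e^(−0.08432 × 17.0) = 0.2385
Before dose 6, 5 doses have been given (aged 1τ, 2τ, 3τ, 4τ, 5τ).
C_trough = C₀ × (r + r² + … + r^5) = C₀ × r(1−r^5)/(1−r)
        = 6.109 × 0.2385 × (1 − 0.0007717) / (1 − 0.2385) = 1.912 mg/L

1.9 mg/L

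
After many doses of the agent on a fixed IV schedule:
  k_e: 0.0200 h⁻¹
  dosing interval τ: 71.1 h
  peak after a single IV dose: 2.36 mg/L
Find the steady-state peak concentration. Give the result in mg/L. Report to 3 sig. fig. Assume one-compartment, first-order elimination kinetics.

e^(−kτ) = e^(−0.02000 × 71.1) = 0.2412
Accumulation ratio R = 1 / (1 − e^(−kτ)) = 1 / (1 − 0.2412) = 1.318
Steady-state peak = C₀ × R = 2.36 × 1.318 = 3.110 mg/L

3.11 mg/L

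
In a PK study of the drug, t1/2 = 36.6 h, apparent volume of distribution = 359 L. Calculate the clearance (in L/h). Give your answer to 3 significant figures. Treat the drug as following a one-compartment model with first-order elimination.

6.80 L/h

k = ln2 / t½ = 0.693147 / 36.6 = 0.01894 h⁻¹
CL = k × Vd = 0.01894 × 359 = 6.799 L/h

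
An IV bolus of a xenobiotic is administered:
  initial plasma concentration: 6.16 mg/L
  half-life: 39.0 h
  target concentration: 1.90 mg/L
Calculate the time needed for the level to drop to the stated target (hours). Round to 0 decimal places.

66 h

k = ln2 / t½ = 0.693147 / 39.0 = 0.01777 h⁻¹
t = ln(C₀ / C) / k = ln(6.160 / 1.90) / 0.01777
  = ln(3.242) / 0.01777 = 1.176 / 0.01777 = 66.18 h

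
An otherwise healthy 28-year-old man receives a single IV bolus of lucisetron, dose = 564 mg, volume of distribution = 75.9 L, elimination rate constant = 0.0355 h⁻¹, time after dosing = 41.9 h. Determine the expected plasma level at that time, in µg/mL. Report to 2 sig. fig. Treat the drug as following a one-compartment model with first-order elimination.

1.7 µg/mL

C₀ = Dose / Vd = 564.0 / 75.9 = 7.431 mg/L
C = C₀ · e^(−k·t) = 7.431 × e^(−0.03550 × 41.9)
  = 7.431 × 0.2259 = 1.679 mg/L
(1.679 mg/L = 1.679 µg/mL)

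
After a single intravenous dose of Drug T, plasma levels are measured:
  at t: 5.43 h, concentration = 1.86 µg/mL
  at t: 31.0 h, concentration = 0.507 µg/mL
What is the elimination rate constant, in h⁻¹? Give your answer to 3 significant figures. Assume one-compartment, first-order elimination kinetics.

k = ln(C₁/C₂) / (t₂ − t₁) = ln(1.86/0.507) / (31.0 − 5.43)
  = 1.300 / 25.57 = 0.05084 h⁻¹

0.0508 h⁻¹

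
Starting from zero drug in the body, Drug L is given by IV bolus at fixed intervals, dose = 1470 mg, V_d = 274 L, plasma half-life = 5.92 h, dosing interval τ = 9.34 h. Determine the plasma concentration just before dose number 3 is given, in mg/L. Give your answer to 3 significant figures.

C₀ per dose = Dose / Vd = 1470 / 274 = 5.365 mg/L
k = ln2 / t½ = 0.693147 / 5.92 = 0.1171 h⁻¹
Fraction remaining after one interval: r = e^(−kτ) = e^(−0.1171 × 9.34) = 0.3350
Before dose 3, 2 doses have been given (aged 1τ, 2τ).
C_trough = C₀ × (r + r²) = 5.365 × (0.3350 + 0.1122) = 2.399 mg/L

2.40 mg/L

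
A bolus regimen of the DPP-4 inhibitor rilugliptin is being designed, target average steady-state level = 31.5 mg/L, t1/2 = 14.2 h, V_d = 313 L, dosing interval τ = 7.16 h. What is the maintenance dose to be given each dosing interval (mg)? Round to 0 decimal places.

3446 mg

k = ln2 / t½ = 0.693147 / 14.2 = 0.04881 h⁻¹
CL = k × Vd = 0.04881 × 313 = 15.28 L/h
At steady state, Dose/τ = Css × CL.
Dose = Css × CL × τ = 31.5 × 15.28 × 7.16 = 3446 mg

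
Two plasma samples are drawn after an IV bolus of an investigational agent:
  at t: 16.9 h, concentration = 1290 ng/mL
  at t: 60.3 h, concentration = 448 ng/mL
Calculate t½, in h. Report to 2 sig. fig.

28 h

k = ln(C₁/C₂) / (t₂ − t₁) = ln(1290/448) / (60.3 − 16.9)
  = 1.058 / 43.40 = 0.02438 h⁻¹
t½ = ln2 / k = 0.693147 / 0.02438 = 28.43 h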